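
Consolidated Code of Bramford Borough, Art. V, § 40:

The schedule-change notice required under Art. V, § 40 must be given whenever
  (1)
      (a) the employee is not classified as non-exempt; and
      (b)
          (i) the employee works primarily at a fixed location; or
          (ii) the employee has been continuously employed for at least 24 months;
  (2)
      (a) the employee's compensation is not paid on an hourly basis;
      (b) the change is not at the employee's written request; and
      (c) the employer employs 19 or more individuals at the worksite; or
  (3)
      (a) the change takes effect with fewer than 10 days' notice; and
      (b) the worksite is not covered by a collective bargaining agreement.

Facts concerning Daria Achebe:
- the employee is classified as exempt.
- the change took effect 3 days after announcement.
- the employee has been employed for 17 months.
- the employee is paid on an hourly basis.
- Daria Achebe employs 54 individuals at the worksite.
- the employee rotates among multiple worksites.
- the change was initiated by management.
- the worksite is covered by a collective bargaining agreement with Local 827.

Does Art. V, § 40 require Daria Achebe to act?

No — not required.

(a) not (non-exempt) — met.
(i) fixed location — not met.
(ii) tenure ≥ 24 mo. — not satisfied.
(b) = F OR F = false.
(1) = T AND F = false.
(a) not (hourly-paid) — fails.
(b) not employee-requested — holds.
(c) ≥ 19 at site — met.
So (2) is not satisfied (F AND T AND T).
(a) < 10 days' notice — holds.
(b) no CBA — fails.
(3): T AND F → false.
Overall = F OR F OR F = false.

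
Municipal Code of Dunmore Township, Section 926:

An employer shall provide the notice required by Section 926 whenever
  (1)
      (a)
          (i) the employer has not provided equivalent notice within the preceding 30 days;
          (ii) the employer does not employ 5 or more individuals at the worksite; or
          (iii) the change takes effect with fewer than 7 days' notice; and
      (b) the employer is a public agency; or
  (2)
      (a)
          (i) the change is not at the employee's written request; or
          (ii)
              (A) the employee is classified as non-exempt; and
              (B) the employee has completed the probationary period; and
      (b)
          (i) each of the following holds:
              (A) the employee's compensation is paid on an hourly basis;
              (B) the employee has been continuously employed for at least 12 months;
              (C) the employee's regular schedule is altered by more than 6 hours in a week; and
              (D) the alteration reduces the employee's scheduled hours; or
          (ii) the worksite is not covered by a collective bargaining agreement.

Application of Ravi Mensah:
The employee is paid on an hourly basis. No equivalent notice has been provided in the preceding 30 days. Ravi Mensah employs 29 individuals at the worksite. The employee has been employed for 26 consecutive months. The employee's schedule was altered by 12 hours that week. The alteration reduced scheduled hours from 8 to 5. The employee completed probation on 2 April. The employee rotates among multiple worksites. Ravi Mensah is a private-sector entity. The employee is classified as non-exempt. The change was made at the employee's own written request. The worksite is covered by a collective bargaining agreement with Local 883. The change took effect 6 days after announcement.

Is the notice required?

(i) no recent notice — holds.
(ii) not (≥ 5 at site) — fails.
(iii) < 7 days' notice — holds.
So (a) is satisfied (T OR F OR T).
(b) public agency — fails.
(1): T AND F → false.
(i) not employee-requested — not satisfied.
(A) non-exempt — met.
(B) past probation — satisfied.
So (ii) is satisfied (T AND T).
So (a) is satisfied (F OR T).
(A) hourly-paid — met.
(B) tenure ≥ 12 mo. — holds.
(C) schedule shift > 6h — satisfied.
(D) hours reduced — satisfied.
(i) = T AND T AND T AND T = true.
(ii) no CBA — not met.
(b) = T OR F = true.
(2) = T AND T = true.
So Overall is satisfied (F OR T).

Yes — required.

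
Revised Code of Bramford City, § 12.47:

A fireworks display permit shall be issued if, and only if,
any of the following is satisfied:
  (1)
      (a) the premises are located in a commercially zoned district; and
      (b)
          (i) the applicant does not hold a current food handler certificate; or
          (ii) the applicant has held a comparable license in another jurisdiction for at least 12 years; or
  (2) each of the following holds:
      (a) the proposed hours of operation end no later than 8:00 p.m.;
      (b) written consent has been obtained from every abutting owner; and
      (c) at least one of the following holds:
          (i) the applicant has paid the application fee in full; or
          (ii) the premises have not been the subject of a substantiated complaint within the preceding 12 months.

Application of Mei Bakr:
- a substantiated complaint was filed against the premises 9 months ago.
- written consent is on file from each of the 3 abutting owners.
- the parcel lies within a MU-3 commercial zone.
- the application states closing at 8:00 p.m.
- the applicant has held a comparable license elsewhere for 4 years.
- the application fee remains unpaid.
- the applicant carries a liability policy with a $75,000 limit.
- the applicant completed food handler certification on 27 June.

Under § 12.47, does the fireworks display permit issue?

No — denied.

(a) commercially zoned — met.
(i) not (food handler cert.) — not satisfied.
(ii) prior license ≥ 12 yr — fails.
So (b) is not satisfied (F OR F).
So (1) is not satisfied (T AND F).
(a) closes by 8 p.m. — met.
(b) all abutters consent — satisfied.
(i) fee paid — not satisfied.
(ii) no complaint in 12 mo. — not satisfied.
(c) = F OR F = false.
(2): T AND T AND F → false.
So Overall is not satisfied (F OR F).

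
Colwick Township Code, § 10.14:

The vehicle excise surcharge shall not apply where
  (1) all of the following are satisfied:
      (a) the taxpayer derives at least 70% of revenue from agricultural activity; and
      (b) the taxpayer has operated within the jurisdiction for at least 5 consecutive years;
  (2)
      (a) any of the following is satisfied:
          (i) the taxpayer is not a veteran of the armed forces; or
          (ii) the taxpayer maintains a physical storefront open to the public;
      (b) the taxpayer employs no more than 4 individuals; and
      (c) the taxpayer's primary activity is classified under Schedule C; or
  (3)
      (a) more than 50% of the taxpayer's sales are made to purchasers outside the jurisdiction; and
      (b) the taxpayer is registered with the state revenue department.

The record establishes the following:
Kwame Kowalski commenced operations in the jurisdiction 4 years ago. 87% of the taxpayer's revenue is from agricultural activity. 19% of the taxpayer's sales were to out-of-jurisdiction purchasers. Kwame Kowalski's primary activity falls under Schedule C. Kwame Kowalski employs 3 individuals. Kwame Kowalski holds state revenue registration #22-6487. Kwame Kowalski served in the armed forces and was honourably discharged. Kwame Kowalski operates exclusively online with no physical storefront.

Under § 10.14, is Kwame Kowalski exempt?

No — not exempt.

(a) ≥70% agricultural — met.
(b) ≥ 5 yrs in jurisdiction — not met.
So (1) is not satisfied (T AND F).
(i) not (veteran) — not met.
(ii) has storefront — fails.
(a): F OR F → false.
(b) ≤ 4 employees — met.
(c) Schedule C activity — satisfied.
(2): F AND T AND T → false.
(a) >50% out-of-jur. sales — fails.
(b) state-registered — met.
(3): F AND T → false.
Overall = F OR F OR F = false.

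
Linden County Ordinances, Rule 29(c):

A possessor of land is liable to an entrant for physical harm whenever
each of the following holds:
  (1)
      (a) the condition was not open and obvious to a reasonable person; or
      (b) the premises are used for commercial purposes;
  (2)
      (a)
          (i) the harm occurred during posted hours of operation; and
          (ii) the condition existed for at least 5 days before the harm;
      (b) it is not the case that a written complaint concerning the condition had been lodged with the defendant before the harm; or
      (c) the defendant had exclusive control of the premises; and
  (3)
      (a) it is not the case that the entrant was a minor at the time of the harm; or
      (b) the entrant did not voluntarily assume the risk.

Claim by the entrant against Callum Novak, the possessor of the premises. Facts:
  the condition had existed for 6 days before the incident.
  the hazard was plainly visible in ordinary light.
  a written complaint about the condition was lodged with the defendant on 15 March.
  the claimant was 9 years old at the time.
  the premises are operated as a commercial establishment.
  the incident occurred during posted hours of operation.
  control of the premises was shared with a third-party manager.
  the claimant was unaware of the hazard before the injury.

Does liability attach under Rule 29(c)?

(a) not open/obvious — fails.
(b) commercial use — holds.
(1) = F OR T = true.
(i) during posted hours — satisfied.
(ii) condition ≥5 days old — met.
So (a) is satisfied (T AND T).
(b) not (complaint lodged) — not met.
(c) exclusive control — not satisfied.
So (2) is satisfied (T OR F OR F).
(a) not (entrant a minor) — fails.
(b) no assumed risk — satisfied.
So (3) is satisfied (F OR T).
So Overall is satisfied (T AND T AND T).

Yes — liable.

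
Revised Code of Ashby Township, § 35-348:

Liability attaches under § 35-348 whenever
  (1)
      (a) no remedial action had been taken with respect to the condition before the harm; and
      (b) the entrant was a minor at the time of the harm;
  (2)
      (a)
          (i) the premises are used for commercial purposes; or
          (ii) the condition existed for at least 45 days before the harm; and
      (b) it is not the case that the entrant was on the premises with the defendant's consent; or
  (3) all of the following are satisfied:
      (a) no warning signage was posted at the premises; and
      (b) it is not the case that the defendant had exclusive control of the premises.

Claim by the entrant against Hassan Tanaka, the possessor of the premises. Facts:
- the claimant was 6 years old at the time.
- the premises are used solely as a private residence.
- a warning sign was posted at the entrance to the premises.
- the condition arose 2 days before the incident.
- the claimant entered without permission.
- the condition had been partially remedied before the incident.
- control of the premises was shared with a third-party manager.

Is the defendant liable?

No — not liable.

(a) no remedial action — fails.
(b) entrant a minor — met.
(1): F AND T → false.
(i) commercial use — not satisfied.
(ii) condition ≥45 days old — fails.
(a): F OR F → false.
(b) not (consent to enter) — met.
So (2) is not satisfied (F AND T).
(a) no signage posted — fails.
(b) not (exclusive control) — met.
So (3) is not satisfied (F AND T).
Overall: F OR F OR F → false.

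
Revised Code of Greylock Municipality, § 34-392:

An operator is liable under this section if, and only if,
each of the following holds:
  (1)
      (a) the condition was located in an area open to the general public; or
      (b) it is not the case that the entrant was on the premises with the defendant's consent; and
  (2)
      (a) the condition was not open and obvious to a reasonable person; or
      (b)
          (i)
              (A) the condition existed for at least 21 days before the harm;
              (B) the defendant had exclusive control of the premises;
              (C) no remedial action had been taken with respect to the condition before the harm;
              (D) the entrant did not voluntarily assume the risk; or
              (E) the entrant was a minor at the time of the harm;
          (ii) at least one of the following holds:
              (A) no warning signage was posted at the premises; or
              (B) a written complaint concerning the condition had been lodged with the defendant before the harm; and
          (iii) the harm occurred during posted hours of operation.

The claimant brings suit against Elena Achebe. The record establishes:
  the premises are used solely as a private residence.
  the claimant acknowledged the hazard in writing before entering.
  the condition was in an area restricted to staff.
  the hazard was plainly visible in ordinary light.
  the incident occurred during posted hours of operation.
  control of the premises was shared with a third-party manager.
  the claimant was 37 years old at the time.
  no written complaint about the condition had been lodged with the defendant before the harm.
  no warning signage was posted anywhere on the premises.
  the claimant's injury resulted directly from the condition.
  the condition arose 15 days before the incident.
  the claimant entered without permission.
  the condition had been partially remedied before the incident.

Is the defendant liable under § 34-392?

(a) public area — not met.
(b) not (consent to enter) — met.
(1) = F OR T = true.
(a) not open/obvious — fails.
(A) condition ≥21 days old — not met.
(B) exclusive control — not met.
(C) no remedial action — fails.
(D) no assumed risk — not met.
(E) entrant a minor — not met.
(i): F OR F OR F OR F OR F → false.
(A) no signage posted — satisfied.
(B) complaint lodged — not met.
(ii) = T OR F = true.
(iii) during posted hours — holds.
(b): F AND T AND T → false.
So (2) is not satisfied (F OR F).
Overall: T AND F → false.

No — not liable.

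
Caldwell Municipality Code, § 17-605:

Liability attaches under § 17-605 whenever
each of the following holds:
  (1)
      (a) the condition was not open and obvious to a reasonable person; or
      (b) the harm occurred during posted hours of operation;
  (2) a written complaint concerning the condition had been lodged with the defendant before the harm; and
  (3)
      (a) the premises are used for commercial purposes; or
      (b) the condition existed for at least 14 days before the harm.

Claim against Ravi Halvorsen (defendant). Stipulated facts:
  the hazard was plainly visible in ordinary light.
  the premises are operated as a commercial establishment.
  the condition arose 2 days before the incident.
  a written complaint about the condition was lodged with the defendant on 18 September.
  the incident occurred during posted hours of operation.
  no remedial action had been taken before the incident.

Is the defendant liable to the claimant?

Yes — liable.

(a) not open/obvious — not met.
(b) during posted hours — holds.
(1): F OR T → true.
(2) complaint lodged — satisfied.
(a) commercial use — met.
(b) condition ≥14 days old — fails.
So (3) is satisfied (T OR F).
Overall: T AND T AND T → true.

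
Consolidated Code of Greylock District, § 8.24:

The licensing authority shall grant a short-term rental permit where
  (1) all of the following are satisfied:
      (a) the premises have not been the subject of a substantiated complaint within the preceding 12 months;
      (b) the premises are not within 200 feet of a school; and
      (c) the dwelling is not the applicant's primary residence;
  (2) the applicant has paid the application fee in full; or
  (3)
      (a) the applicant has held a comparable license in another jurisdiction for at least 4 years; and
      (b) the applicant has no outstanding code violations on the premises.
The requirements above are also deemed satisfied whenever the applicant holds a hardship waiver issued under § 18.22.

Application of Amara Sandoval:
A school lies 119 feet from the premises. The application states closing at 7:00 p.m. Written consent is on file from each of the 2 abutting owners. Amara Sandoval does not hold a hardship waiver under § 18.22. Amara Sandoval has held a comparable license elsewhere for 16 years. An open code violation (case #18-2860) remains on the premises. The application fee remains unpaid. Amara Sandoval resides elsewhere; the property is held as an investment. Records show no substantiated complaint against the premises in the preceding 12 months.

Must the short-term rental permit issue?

No — denied.

(a) no complaint in 12 mo. — met.
(b) ≥200 ft from school — fails.
(c) not (primary residence) — met.
So (1) is not satisfied (T AND F AND T).
(2) fee paid — not satisfied.
(a) prior license ≥ 4 yr — holds.
(b) no code violations — not met.
So (3) is not satisfied (T AND F).
Overall = F OR F OR F = false.
Exception (hardship waiver) — not satisfied.
Result: main false OR exception false → false.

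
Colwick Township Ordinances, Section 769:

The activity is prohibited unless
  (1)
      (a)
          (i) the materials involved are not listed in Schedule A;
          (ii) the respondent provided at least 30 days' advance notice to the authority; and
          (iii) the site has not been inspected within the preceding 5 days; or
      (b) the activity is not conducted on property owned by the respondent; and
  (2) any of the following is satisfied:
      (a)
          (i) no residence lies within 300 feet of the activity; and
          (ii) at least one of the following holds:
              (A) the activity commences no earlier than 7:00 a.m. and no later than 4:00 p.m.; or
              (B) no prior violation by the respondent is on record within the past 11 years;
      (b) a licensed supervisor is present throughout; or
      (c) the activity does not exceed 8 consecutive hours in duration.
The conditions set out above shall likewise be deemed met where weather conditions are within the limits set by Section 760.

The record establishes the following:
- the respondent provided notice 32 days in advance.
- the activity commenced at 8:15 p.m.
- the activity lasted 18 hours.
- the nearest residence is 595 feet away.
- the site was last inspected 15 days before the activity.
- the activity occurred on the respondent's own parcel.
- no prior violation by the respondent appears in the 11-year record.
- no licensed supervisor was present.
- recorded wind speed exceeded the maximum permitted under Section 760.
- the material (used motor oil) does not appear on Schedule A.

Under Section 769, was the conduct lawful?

(i) not (Schedule A material) — satisfied.
(ii) ≥30 days' notice — satisfied.
(iii) not (site inspected) — holds.
So (a) is satisfied (T AND T AND T).
(b) not (own property) — not satisfied.
So (1) is satisfied (T OR F).
(i) no residence in 300 ft — holds.
(A) start within hours — fails.
(B) no prior violation — satisfied.
(ii): F OR T → true.
(a): T AND T → true.
(b) supervisor present — not met.
(c) ≤ 8 hrs duration — not met.
So (2) is satisfied (T OR F OR F).
So Overall is satisfied (T AND T).
Exception (weather ok) — not satisfied.
Result: main true OR exception false → true.

Yes — lawful.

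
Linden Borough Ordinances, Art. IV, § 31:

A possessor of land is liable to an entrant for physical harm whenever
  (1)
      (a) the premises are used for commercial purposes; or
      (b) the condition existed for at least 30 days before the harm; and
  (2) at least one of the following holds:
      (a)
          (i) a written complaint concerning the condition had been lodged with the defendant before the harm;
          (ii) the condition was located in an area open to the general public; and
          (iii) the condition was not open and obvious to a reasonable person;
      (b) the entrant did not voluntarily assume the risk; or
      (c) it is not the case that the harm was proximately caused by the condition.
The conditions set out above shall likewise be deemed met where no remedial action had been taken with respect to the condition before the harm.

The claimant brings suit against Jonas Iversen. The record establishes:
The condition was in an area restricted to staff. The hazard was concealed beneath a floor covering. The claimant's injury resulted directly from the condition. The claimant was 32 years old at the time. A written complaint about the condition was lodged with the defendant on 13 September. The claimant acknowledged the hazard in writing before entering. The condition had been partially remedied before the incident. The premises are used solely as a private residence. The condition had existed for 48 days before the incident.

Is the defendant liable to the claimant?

No — not liable.

(a) commercial use — not met.
(b) condition ≥30 days old — met.
So (1) is satisfied (F OR T).
(i) complaint lodged — holds.
(ii) public area — not met.
(iii) not open/obvious — met.
So (a) is not satisfied (T AND F AND T).
(b) no assumed risk — fails.
(c) not (proximate cause) — not satisfied.
(2) = F OR F OR F = false.
So Overall is not satisfied (T AND F).
Exception (no remedial action) — not satisfied.
Result: main false OR exception false → false.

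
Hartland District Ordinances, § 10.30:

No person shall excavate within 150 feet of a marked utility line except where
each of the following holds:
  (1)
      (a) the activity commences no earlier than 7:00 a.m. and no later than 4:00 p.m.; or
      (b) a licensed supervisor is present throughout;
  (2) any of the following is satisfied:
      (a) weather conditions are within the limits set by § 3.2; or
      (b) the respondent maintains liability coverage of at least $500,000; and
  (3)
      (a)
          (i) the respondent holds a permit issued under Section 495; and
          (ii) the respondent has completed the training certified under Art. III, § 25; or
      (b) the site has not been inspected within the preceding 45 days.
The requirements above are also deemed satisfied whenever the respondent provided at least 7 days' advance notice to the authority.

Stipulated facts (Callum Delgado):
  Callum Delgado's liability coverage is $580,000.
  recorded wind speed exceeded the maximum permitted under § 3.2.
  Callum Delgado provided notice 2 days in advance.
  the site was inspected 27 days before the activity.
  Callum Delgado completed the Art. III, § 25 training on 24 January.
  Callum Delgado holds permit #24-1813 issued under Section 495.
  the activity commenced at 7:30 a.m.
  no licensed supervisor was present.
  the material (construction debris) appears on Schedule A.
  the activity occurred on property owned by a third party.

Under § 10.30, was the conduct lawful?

(a) start within hours — satisfied.
(b) supervisor present — not met.
(1) = T OR F = true.
(a) weather ok — fails.
(b) coverage ≥ $500,000 — satisfied.
(2): F OR T → true.
(i) holds permit — holds.
(ii) training certified — met.
So (a) is satisfied (T AND T).
(b) not (site inspected) — not met.
(3) = T OR F = true.
So Overall is satisfied (T AND T AND T).
Exception (≥7 days' notice) — not satisfied.
Result: main true OR exception false → true.

Yes — lawful.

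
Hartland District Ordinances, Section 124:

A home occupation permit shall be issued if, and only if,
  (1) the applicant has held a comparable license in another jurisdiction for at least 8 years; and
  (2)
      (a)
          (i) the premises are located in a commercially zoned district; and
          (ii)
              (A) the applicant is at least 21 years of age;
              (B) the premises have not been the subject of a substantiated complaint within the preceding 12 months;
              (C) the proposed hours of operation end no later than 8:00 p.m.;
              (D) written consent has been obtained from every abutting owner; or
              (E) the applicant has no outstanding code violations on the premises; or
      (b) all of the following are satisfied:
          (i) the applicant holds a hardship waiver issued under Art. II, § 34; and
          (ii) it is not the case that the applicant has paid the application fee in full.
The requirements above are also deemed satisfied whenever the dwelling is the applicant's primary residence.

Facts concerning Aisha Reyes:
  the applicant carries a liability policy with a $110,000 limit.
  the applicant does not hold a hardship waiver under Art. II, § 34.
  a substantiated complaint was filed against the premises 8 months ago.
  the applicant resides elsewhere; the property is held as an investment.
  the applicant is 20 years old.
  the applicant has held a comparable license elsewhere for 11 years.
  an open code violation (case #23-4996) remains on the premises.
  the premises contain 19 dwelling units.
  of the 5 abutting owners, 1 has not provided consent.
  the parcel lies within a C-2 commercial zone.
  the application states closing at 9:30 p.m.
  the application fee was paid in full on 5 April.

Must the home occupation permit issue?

(1) prior license ≥ 8 yr — met.
(i) commercially zoned — satisfied.
(A) age ≥ 21 — not satisfied.
(B) no complaint in 12 mo. — fails.
(C) closes by 8 p.m. — not satisfied.
(D) all abutters consent — not satisfied.
(E) no code violations — not satisfied.
(ii): F OR F OR F OR F OR F → false.
(a): T AND F → false.
(i) hardship waiver — fails.
(ii) not (fee paid) — fails.
So (b) is not satisfied (F AND F).
So (2) is not satisfied (F OR F).
Overall: T AND F → false.
Exception (primary residence) — not satisfied.
Result: main false OR exception false → false.

No — denied.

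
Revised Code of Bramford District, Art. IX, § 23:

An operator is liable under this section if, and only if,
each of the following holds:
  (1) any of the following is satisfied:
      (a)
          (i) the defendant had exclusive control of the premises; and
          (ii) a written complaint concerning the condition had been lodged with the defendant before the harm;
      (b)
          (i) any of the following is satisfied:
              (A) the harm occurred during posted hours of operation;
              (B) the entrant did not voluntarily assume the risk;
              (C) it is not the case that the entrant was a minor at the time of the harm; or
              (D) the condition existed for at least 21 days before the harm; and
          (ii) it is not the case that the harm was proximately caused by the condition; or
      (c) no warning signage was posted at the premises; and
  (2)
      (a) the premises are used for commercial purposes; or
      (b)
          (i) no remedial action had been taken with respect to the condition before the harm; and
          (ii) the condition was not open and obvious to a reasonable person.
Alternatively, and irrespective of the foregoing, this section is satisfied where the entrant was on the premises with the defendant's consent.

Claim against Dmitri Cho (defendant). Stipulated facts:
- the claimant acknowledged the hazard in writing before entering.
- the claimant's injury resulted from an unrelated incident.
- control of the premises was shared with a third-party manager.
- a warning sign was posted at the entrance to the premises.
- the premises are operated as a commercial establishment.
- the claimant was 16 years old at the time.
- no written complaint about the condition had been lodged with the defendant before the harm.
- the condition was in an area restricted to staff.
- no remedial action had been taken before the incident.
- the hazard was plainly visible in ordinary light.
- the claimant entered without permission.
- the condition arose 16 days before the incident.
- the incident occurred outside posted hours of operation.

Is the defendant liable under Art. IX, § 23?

(i) exclusive control — fails.
(ii) complaint lodged — not met.
(a): F AND F → false.
(A) during posted hours — not met.
(B) no assumed risk — not satisfied.
(C) not (entrant a minor) — not satisfied.
(D) condition ≥21 days old — not satisfied.
(i): F OR F OR F OR F → false.
(ii) not (proximate cause) — satisfied.
So (b) is not satisfied (F AND T).
(c) no signage posted — not satisfied.
(1): F OR F OR F → false.
(a) commercial use — met.
(i) no remedial action — met.
(ii) not open/obvious — not met.
(b): T AND F → false.
(2) = T OR F = true.
Overall: F AND T → false.
Exception (consent to enter) — not satisfied.
Result: main false OR exception false → false.

No — not liable.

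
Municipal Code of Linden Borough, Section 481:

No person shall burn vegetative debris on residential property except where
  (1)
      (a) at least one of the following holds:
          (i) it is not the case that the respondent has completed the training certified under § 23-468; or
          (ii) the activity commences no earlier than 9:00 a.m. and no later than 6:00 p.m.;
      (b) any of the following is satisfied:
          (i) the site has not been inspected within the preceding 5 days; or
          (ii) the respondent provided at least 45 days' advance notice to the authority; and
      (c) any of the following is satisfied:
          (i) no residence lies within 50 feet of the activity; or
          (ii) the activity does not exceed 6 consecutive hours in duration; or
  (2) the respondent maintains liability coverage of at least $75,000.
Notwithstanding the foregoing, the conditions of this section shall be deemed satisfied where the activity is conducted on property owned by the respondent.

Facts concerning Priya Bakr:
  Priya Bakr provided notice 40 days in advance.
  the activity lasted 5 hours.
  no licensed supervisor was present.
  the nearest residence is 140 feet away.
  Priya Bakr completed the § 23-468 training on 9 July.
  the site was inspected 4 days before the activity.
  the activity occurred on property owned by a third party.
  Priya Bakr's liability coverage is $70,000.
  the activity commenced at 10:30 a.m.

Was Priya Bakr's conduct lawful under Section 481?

(i) not (training certified) — fails.
(ii) start within hours — holds.
(a): F OR T → true.
(i) not (site inspected) — not satisfied.
(ii) ≥45 days' notice — not met.
So (b) is not satisfied (F OR F).
(i) no residence in 50 ft — met.
(ii) ≤ 6 hrs duration — met.
So (c) is satisfied (T OR T).
(1) = T AND F AND T = false.
(2) coverage ≥ $75,000 — fails.
So Overall is not satisfied (F OR F).
Exception (own property) — not satisfied.
Result: main false OR exception false → false.

No — unlawful.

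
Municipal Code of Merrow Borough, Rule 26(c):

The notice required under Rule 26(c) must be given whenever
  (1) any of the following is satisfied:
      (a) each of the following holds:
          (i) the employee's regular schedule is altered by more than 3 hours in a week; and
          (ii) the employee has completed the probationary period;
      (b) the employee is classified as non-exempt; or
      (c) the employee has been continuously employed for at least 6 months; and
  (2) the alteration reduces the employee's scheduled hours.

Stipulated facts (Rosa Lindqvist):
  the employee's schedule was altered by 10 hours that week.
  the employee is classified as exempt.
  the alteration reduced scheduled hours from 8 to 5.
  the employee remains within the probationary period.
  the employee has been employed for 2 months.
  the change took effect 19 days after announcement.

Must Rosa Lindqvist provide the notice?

(i) schedule shift > 3h — satisfied.
(ii) past probation — not met.
So (a) is not satisfied (T AND F).
(b) non-exempt — not met.
(c) tenure ≥ 6 mo. — fails.
(1): F OR F OR F → false.
(2) hours reduced — holds.
So Overall is not satisfied (F AND T).

No — not required.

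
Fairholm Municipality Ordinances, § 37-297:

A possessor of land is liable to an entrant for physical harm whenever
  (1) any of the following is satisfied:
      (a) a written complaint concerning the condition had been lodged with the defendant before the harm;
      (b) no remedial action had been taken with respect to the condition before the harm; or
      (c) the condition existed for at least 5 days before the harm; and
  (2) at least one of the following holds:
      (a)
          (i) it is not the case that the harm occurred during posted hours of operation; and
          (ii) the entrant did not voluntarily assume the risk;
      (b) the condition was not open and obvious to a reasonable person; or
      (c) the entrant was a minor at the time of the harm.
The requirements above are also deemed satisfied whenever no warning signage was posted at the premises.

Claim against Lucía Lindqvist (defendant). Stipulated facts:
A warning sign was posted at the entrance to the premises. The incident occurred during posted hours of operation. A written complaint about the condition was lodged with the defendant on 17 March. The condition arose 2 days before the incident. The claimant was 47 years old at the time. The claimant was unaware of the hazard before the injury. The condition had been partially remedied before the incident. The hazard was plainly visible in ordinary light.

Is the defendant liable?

No — not liable.

(a) complaint lodged — holds.
(b) no remedial action — fails.
(c) condition ≥5 days old — not met.
(1) = T OR F OR F = true.
(i) not (during posted hours) — not met.
(ii) no assumed risk — met.
So (a) is not satisfied (F AND T).
(b) not open/obvious — fails.
(c) entrant a minor — fails.
So (2) is not satisfied (F OR F OR F).
So Overall is not satisfied (T AND F).
Exception (no signage posted) — not satisfied.
Result: main false OR exception false → false.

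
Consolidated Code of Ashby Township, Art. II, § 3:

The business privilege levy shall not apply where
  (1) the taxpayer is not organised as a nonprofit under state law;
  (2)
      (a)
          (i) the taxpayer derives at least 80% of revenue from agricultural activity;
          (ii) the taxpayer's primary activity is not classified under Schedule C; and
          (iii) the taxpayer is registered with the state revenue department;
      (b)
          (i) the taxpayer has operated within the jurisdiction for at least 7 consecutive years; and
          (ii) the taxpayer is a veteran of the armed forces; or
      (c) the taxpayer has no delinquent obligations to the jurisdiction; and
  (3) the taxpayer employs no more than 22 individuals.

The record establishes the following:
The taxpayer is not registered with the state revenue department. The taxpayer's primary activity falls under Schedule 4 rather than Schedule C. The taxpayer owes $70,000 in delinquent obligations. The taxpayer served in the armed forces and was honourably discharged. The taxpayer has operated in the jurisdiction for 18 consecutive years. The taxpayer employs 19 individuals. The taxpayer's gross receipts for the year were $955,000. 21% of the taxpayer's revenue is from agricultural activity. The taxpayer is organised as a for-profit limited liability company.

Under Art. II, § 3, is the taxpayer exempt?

(1) not (nonprofit) — holds.
(i) ≥80% agricultural — not satisfied.
(ii) not (Schedule C activity) — met.
(iii) state-registered — not met.
So (a) is not satisfied (F AND T AND F).
(i) ≥ 7 yrs in jurisdiction — satisfied.
(ii) veteran — holds.
So (b) is satisfied (T AND T).
(c) no delinquency — not met.
So (2) is satisfied (F OR T OR F).
(3) ≤ 22 employees — holds.
So Overall is satisfied (T AND T AND T).

Yes — exempt.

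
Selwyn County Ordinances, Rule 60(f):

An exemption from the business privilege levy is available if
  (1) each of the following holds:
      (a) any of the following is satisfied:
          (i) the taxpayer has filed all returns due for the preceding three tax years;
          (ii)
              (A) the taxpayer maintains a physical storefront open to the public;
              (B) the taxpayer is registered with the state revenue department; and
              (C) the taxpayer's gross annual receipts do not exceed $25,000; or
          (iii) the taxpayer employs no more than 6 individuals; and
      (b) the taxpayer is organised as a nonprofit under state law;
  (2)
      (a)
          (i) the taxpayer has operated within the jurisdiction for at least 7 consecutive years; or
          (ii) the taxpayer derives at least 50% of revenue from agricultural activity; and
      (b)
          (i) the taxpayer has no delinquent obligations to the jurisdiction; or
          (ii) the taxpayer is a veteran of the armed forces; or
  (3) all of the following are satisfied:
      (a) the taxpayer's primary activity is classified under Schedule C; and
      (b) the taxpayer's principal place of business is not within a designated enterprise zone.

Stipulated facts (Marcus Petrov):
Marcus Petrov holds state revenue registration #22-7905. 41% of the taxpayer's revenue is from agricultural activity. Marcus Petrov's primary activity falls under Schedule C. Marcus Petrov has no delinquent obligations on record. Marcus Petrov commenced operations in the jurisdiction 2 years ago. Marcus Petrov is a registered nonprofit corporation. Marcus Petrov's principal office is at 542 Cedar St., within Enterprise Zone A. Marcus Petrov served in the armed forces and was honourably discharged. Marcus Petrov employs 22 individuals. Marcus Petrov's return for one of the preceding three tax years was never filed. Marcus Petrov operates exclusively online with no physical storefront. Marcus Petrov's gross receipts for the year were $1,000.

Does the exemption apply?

(i) returns current — not met.
(A) has storefront — not satisfied.
(B) state-registered — met.
(C) receipts ≤ $25,000 — holds.
(ii): F AND T AND T → false.
(iii) ≤ 6 employees — not met.
(a): F OR F OR F → false.
(b) nonprofit — holds.
So (1) is not satisfied (F AND T).
(i) ≥ 7 yrs in jurisdiction — not met.
(ii) ≥50% agricultural — not met.
(a) = F OR F = false.
(i) no delinquency — met.
(ii) veteran — satisfied.
(b) = T OR T = true.
(2): F AND T → false.
(a) Schedule C activity — met.
(b) not (in enterprise zone) — fails.
(3): T AND F → false.
Overall: F OR F OR F → false.

No — not exempt.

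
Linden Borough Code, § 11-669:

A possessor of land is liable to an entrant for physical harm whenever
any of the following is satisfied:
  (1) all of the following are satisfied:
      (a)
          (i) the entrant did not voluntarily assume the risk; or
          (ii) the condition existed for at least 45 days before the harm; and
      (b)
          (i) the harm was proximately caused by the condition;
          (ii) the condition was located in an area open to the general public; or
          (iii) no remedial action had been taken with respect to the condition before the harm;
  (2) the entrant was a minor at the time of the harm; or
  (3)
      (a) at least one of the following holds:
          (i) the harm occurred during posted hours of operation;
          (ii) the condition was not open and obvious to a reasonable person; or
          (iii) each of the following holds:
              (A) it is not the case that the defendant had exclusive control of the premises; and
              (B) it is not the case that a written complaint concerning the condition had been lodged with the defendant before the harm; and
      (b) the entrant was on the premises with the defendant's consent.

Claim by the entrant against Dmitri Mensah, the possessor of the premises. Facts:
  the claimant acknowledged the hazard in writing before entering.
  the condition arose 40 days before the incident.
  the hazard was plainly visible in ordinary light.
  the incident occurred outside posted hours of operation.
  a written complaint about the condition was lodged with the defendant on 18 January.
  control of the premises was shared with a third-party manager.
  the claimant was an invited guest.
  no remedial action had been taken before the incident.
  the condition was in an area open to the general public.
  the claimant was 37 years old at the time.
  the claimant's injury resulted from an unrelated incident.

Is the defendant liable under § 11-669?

(i) no assumed risk — not satisfied.
(ii) condition ≥45 days old — fails.
(a) = F OR F = false.
(i) proximate cause — not satisfied.
(ii) public area — met.
(iii) no remedial action — satisfied.
So (b) is satisfied (F OR T OR T).
So (1) is not satisfied (F AND T).
(2) entrant a minor — not met.
(i) during posted hours — not satisfied.
(ii) not open/obvious — not met.
(A) not (exclusive control) — met.
(B) not (complaint lodged) — not met.
So (iii) is not satisfied (T AND F).
(a): F OR F OR F → false.
(b) consent to enter — holds.
(3): F AND T → false.
Overall = F OR F OR F = false.

No — not liable.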